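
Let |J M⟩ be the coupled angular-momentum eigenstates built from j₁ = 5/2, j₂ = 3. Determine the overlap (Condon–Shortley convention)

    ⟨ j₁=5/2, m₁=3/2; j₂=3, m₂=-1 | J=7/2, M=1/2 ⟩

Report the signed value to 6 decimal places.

+√(8/63) ≈ +0.356348

j₁+j₂−J=2  J+j₁−j₂=3  J−j₁+j₂=4  j₁+j₂+J+1=10
(j₁±m₁, j₂±m₂, J±M) = (4,1,2,4,4,3)
P² = 18432/175
sum k=0..1:
  [0] +1/16 = 1/16
  [1] −1/36 = -1/36
S = 5/144
C² = P²·S² = 8/63 ; C = +0.356348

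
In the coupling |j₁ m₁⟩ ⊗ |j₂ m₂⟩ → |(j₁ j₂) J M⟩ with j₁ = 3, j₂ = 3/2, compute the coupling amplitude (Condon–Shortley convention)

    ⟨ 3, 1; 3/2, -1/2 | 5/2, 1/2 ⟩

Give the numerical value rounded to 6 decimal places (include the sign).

triangle: 2!*4!*1!/8! = 48/40320
(j±m)!: 4!*2!*1!*2!*3!*2! = 1152
prefactor² = (2J+1)*Δ*N² = 288/35
  k=0: +1/(0!*2!*2!*1!*2!*0!) = 1/8
  k=1: −1/(1!*1!*1!*0!*3!*1!) = -1/6
Σ = -1/24  ⇒  CG² = 288/35*(-1/24)² = 1/70
CG = −√(1/70) = -0.119523

-0.119523  (= −√(1/70))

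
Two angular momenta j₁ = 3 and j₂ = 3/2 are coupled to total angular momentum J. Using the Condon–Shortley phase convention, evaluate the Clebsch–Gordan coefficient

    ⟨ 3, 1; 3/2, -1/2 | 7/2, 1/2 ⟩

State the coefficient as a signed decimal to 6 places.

triangle: 1!·5!·2!/9! = 240/362880
(j±m)!: 4!·2!·1!·2!·4!·3! = 13824
prefactor² = (2J+1)·Δ·N² = 512/7
  k=0: +1/(0!·1!·2!·1!·3!·1!) = 1/12
  k=1: −1/(1!·0!·1!·0!·4!·2!) = -1/48
Σ = 1/16  ⇒  CG² = 512/7·1/16² = 2/7
CG = +√(2/7) = +0.534522

+√(2/7) = +0.534522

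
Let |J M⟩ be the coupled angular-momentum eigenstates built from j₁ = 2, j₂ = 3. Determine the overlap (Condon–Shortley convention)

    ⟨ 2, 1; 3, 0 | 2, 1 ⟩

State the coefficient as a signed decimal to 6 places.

j₁+j₂−J=3  J+j₁−j₂=1  J−j₁+j₂=3  j₁+j₂+J+1=8
(j₁±m₁, j₂±m₂, J±M) = (3,1,3,3,3,1)
P² = 81/14
sum k=0..1:
  [0] +1/36 = 1/36
  [1] −1/4 = -1/4
S = -2/9
C² = P²·S² = 2/7 ; C = -0.534522

−√(2/7) = -0.534522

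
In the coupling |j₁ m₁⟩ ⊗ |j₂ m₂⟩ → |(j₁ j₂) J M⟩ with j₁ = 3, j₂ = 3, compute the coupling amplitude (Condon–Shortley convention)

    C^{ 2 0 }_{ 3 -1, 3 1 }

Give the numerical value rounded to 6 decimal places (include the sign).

√[5·4!2!2!/9! · 2!4!4!2!2!2!] = √(256/21)
  +(−1)^2/∏(2,2,2,2,0,0)! = 1/16  (running 1/16)
  +(−1)^3/∏(3,1,1,1,1,1)! = -1/6  (running -5/48)
  +(−1)^4/∏(4,0,0,0,2,2)! = 1/96  (running -3/32)
⟨..|..⟩ = √(256/21)·(-3/32) = -0.327327

-0.327327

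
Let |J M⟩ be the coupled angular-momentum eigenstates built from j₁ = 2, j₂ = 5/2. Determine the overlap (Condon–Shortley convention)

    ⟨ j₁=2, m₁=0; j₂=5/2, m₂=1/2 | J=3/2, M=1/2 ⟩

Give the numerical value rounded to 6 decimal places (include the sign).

+√(2/35) = +0.239046

√[4·3!1!2!/7! · 2!2!3!2!2!1!] = √(32/35)
  +(−1)^1/∏(1,2,1,2,0,0)! = -1/4  (running -1/4)
  +(−1)^2/∏(2,1,0,1,1,1)! = 1/2  (running 1/4)
⟨..|..⟩ = √(32/35)·(1/4) = +0.239046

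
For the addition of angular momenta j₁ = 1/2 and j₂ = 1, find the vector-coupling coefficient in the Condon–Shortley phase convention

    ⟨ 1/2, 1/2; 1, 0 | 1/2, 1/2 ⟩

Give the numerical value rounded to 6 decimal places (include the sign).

+√(1/3) ≈ +0.577350

√[2·1!0!1!/3! · 1!0!1!1!1!0!] = √(1/3)
  +(−1)^0/∏(0,1,0,1,0,0)! = 1  (running 1)
⟨..|..⟩ = √(1/3)·(1) = +0.577350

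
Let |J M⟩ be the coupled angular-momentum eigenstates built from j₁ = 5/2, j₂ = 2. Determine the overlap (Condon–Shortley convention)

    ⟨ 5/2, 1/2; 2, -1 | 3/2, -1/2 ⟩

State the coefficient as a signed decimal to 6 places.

triangle: 3!·2!·1!/7! = 12/5040
(j±m)!: 3!·2!·1!·3!·1!·2! = 144
prefactor² = (2J+1)·Δ·N² = 48/35
  k=0: +1/(0!·3!·2!·1!·0!·0!) = 1/12
  k=1: −1/(1!·2!·1!·0!·1!·1!) = -1/2
Σ = -5/12  ⇒  CG² = 48/35·(-5/12)² = 5/21
CG = −√(5/21) = -0.487950

-0.487950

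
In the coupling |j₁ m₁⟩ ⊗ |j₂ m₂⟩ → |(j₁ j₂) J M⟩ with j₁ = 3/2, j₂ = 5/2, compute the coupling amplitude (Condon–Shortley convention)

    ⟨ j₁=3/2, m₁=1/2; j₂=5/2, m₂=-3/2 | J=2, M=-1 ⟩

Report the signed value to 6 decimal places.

√[5·2!1!3!/7! · 2!1!1!4!1!3!] = √(24/7)
  +(−1)^0/∏(0,2,1,1,0,2)! = 1/4  (running 1/4)
  +(−1)^1/∏(1,1,0,0,1,3)! = -1/6  (running 1/12)
⟨..|..⟩ = √(24/7)·(1/12) = +0.154303

+√(1/42) ≈ +0.154303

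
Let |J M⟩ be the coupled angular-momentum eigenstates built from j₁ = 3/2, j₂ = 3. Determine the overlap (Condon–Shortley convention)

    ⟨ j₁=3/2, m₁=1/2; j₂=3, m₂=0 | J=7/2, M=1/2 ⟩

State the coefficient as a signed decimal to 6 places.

+√(2/21) = +0.308607

√[8·1!2!5!/9! · 2!1!3!3!4!3!] = √(384/7)
  +(−1)^0/∏(0,1,1,3,1,2)! = 1/12  (running 1/12)
  +(−1)^1/∏(1,0,0,2,2,3)! = -1/24  (running 1/24)
⟨..|..⟩ = √(384/7)·(1/24) = +0.308607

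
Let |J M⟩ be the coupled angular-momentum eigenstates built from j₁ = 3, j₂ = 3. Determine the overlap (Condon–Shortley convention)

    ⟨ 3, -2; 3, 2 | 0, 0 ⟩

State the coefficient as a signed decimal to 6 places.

j₁+j₂−J=6  J+j₁−j₂=0  J−j₁+j₂=0  j₁+j₂+J+1=7
(j₁±m₁, j₂±m₂, J±M) = (1,5,5,1,0,0)
P² = 14400/7
sum k=5..5:
  [5] −1/120 = -1/120
S = -1/120
C² = P²·S² = 1/7 ; C = -0.377964

-0.377964  (= −√(1/7))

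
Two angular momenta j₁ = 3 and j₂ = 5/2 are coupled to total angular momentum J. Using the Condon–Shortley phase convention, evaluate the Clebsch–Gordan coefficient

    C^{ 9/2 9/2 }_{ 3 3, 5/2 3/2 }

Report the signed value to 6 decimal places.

triangle: 1!*5!*4!/11! = 2880/39916800
(j±m)!: 6!*0!*4!*1!*9!*0! = 6270566400
prefactor² = (2J+1)*Δ*N² = 49766400/11
  k=0: +1/(0!*1!*0!*4!*5!*0!) = 1/2880
Σ = 1/2880  ⇒  CG² = 49766400/11*1/2880² = 6/11
CG = +√(6/11) = +0.738549

+√(6/11) = +0.738549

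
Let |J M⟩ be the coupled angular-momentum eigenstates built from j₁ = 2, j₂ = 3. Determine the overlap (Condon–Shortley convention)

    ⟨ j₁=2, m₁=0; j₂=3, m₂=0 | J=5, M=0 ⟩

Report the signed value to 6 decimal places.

√[11·0!4!6!/11! · 2!2!3!3!5!5!] = √(69120/7)
  +(−1)^0/∏(0,0,2,3,2,3)! = 1/144  (running 1/144)
⟨..|..⟩ = √(69120/7)·(1/144) = +0.690066

+√(10/21) ≈ +0.690066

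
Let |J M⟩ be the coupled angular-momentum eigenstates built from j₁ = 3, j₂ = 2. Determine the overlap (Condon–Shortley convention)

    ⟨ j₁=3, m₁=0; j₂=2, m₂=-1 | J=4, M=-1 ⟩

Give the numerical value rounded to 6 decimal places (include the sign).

√[9·1!5!3!/10! · 3!3!1!3!3!5!] = √(1944/7)
  +(−1)^0/∏(0,1,3,1,2,2)! = 1/24  (running 1/24)
  +(−1)^1/∏(1,0,2,0,3,3)! = -1/72  (running 1/36)
⟨..|..⟩ = √(1944/7)·(1/36) = +0.462910

+0.462910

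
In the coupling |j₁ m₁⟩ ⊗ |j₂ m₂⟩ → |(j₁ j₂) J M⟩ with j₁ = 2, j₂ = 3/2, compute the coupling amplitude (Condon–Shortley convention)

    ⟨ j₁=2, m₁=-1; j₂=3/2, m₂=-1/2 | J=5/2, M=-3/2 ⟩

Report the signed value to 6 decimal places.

−√(1/35) ≈ -0.169031

j₁+j₂−J=1  J+j₁−j₂=3  J−j₁+j₂=2  j₁+j₂+J+1=7
(j₁±m₁, j₂±m₂, J±M) = (1,3,1,2,1,4)
P² = 144/35
sum k=0..1:
  [0] +1/6 = 1/6
  [1] −1/4 = -1/4
S = -1/12
C² = P²·S² = 1/35 ; C = -0.169031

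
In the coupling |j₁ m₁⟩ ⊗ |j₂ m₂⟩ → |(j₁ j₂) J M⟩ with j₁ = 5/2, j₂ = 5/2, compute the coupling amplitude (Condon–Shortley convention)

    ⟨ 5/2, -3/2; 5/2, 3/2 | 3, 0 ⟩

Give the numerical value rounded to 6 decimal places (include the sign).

+√(49/180) = +0.521749

triangle: 2!×3!×3!/9! = 72/362880
(j±m)!: 1!×4!×4!×1!×3!×3! = 20736
prefactor² = (2J+1)×Δ×N² = 144/5
  k=1: −1/(1!×1!×3!×3!×0!×0!) = -1/36
  k=2: +1/(2!×0!×2!×2!×1!×1!) = 1/8
Σ = 7/72  ⇒  CG² = 144/5×7/72² = 49/180
CG = +√(49/180) = +0.521749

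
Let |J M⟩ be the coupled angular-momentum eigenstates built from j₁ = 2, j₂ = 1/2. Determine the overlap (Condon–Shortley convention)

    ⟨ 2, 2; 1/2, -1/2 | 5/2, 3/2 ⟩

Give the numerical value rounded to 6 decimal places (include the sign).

+√(1/5) = +0.447214

j₁+j₂−J=0  J+j₁−j₂=4  J−j₁+j₂=1  j₁+j₂+J+1=6
(j₁±m₁, j₂±m₂, J±M) = (4,0,0,1,4,1)
P² = 576/5
sum k=0..0:
  [0] +1/24 = 1/24
S = 1/24
C² = P²·S² = 1/5 ; C = +0.447214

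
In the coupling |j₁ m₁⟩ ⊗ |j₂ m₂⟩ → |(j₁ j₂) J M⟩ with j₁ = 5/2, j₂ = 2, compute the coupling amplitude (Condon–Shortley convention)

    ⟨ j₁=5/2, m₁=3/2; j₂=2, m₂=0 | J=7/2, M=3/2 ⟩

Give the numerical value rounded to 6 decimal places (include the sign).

+√(2/7) = +0.534522

√[8·1!4!3!/9! · 4!1!2!2!5!2!] = √(512/7)
  +(−1)^0/∏(0,1,1,2,3,1)! = 1/12  (running 1/12)
  +(−1)^1/∏(1,0,0,1,4,2)! = -1/48  (running 1/16)
⟨..|..⟩ = √(512/7)·(1/16) = +0.534522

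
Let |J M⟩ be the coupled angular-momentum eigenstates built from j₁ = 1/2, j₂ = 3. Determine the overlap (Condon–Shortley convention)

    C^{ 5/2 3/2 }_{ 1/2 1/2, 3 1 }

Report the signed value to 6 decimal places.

triangle: 1!·0!·5!/7! = 120/5040
(j±m)!: 1!·0!·4!·2!·4!·1! = 1152
prefactor² = (2J+1)·Δ·N² = 1152/7
  k=0: +1/(0!·1!·0!·4!·0!·1!) = 1/24
Σ = 1/24  ⇒  CG² = 1152/7·1/24² = 2/7
CG = +√(2/7) = +0.534522

+√(2/7) = +0.534522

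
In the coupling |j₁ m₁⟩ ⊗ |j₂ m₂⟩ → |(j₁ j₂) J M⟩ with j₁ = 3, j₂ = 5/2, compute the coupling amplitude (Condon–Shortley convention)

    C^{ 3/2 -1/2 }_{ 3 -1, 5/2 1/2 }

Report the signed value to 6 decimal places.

triangle: 4!·2!·1!/8! = 48/40320
(j±m)!: 2!·4!·3!·2!·1!·2! = 1152
prefactor² = (2J+1)·Δ·N² = 192/35
  k=2: +1/(2!·2!·2!·1!·0!·0!) = 1/8
  k=3: −1/(3!·1!·1!·0!·1!·1!) = -1/6
Σ = -1/24  ⇒  CG² = 192/35·(-1/24)² = 1/105
CG = −√(1/105) = -0.097590

−√(1/105) ≈ -0.097590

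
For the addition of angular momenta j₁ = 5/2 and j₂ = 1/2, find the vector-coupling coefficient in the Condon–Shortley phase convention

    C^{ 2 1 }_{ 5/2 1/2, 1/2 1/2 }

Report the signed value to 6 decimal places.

√[5·1!4!0!/6! · 3!2!1!0!3!1!] = √(12)
  +(−1)^1/∏(1,0,1,0,3,0)! = -1/6  (running -1/6)
⟨..|..⟩ = √(12)·(-1/6) = -0.577350

-0.577350  (= −√(1/3))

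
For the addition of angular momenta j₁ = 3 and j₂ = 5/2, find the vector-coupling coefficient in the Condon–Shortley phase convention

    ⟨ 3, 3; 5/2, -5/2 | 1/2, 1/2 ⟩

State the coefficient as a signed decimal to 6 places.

j₁+j₂−J=5  J+j₁−j₂=1  J−j₁+j₂=0  j₁+j₂+J+1=7
(j₁±m₁, j₂±m₂, J±M) = (6,0,0,5,1,0)
P² = 28800/7
sum k=0..0:
  [0] +1/120 = 1/120
S = 1/120
C² = P²·S² = 2/7 ; C = +0.534522

+√(2/7) ≈ +0.534522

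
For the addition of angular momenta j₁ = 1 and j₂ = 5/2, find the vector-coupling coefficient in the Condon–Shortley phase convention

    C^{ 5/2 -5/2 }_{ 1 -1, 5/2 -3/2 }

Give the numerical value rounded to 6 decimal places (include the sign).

-0.534522

j₁+j₂−J=1  J+j₁−j₂=1  J−j₁+j₂=4  j₁+j₂+J+1=7
(j₁±m₁, j₂±m₂, J±M) = (0,2,1,4,0,5)
P² = 1152/7
sum k=1..1:
  [1] −1/24 = -1/24
S = -1/24
C² = P²·S² = 2/7 ; C = -0.534522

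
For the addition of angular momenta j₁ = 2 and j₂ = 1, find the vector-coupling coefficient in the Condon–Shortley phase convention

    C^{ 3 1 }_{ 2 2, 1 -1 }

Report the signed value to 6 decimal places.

triangle: 0!*4!*2!/7! = 48/5040
(j±m)!: 4!*0!*0!*2!*4!*2! = 2304
prefactor² = (2J+1)*Δ*N² = 768/5
  k=0: +1/(0!*0!*0!*0!*4!*2!) = 1/48
Σ = 1/48  ⇒  CG² = 768/5*1/48² = 1/15
CG = +√(1/15) = +0.258199

+0.258199  (= +√(1/15))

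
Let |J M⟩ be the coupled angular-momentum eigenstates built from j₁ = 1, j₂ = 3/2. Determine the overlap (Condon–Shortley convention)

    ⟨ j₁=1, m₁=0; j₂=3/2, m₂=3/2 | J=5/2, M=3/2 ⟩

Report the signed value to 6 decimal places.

+0.632456  (= +√(2/5))

j₁+j₂−J=0  J+j₁−j₂=2  J−j₁+j₂=3  j₁+j₂+J+1=6
(j₁±m₁, j₂±m₂, J±M) = (1,1,3,0,4,1)
P² = 72/5
sum k=0..0:
  [0] +1/6 = 1/6
S = 1/6
C² = P²·S² = 2/5 ; C = +0.632456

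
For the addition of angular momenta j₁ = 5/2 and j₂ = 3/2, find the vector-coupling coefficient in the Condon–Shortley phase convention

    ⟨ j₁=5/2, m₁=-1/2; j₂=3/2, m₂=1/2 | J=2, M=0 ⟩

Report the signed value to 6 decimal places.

√[5·2!3!1!/7! · 2!3!2!1!2!2!] = √(8/7)
  +(−1)^1/∏(1,1,2,1,1,0)! = -1/2  (running -1/2)
  +(−1)^2/∏(2,0,1,0,2,1)! = 1/4  (running -1/4)
⟨..|..⟩ = √(8/7)·(-1/4) = -0.267261

−√(1/14) = -0.267261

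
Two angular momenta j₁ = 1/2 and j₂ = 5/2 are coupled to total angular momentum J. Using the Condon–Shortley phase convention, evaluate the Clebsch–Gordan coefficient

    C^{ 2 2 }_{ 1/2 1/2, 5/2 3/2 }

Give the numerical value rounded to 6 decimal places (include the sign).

√[5·1!0!4!/6! · 1!0!4!1!4!0!] = √(96)
  +(−1)^0/∏(0,1,0,4,0,0)! = 1/24  (running 1/24)
⟨..|..⟩ = √(96)·(1/24) = +0.408248

+√(1/6) ≈ +0.408248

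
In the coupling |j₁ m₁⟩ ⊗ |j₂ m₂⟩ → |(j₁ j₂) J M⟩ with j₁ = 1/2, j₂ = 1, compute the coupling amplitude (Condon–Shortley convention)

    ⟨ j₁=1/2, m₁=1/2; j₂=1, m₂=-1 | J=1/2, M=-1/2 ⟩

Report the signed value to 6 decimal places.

+√(2/3) ≈ +0.816497

j₁+j₂−J=1  J+j₁−j₂=0  J−j₁+j₂=1  j₁+j₂+J+1=3
(j₁±m₁, j₂±m₂, J±M) = (1,0,0,2,0,1)
P² = 2/3
sum k=0..0:
  [0] +1/1 = 1
S = 1
C² = P²·S² = 2/3 ; C = +0.816497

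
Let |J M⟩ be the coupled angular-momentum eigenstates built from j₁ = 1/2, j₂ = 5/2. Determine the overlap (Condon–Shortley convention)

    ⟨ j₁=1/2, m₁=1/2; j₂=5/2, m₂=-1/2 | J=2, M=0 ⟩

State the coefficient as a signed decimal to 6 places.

√[5·1!0!4!/6! · 1!0!2!3!2!2!] = √(8)
  +(−1)^0/∏(0,1,0,2,0,2)! = 1/4  (running 1/4)
⟨..|..⟩ = √(8)·(1/4) = +0.707107

+0.707107  (= +√(1/2))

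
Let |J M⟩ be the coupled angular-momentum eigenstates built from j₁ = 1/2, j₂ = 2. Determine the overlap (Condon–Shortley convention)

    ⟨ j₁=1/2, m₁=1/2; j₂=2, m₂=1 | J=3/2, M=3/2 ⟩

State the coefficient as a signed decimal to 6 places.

j₁+j₂−J=1  J+j₁−j₂=0  J−j₁+j₂=3  j₁+j₂+J+1=5
(j₁±m₁, j₂±m₂, J±M) = (1,0,3,1,3,0)
P² = 36/5
sum k=0..0:
  [0] +1/6 = 1/6
S = 1/6
C² = P²·S² = 1/5 ; C = +0.447214

+0.447214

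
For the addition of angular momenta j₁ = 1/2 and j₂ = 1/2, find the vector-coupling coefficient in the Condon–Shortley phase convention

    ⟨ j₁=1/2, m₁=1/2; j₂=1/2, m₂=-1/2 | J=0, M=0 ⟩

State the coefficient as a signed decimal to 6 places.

+√(1/2) = +0.707107

triangle: 1!×0!×0!/2! = 1/2
(j±m)!: 1!×0!×0!×1!×0!×0! = 1
prefactor² = (2J+1)×Δ×N² = 1/2
  k=0: +1/(0!×1!×0!×0!×0!×0!) = 1
Σ = 1  ⇒  CG² = 1/2×1² = 1/2
CG = +√(1/2) = +0.707107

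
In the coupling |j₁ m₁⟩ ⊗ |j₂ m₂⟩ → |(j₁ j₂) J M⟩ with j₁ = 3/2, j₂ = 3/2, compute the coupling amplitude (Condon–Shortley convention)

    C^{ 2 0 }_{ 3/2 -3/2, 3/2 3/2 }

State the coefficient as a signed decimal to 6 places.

-0.500000  (= −√(1/4))

√[5·1!2!2!/6! · 0!3!3!0!2!2!] = √(4)
  +(−1)^1/∏(1,0,2,2,0,0)! = -1/4  (running -1/4)
⟨..|..⟩ = √(4)·(-1/4) = -0.500000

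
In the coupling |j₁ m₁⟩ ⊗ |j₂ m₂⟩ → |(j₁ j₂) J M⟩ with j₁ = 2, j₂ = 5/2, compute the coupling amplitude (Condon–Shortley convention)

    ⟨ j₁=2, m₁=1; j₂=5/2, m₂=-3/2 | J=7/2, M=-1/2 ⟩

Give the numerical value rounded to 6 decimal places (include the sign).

√[8·1!3!4!/9! · 3!1!1!4!3!4!] = √(2304/35)
  +(−1)^0/∏(0,1,1,1,2,3)! = 1/12  (running 1/12)
  +(−1)^1/∏(1,0,0,0,3,4)! = -1/144  (running 11/144)
⟨..|..⟩ = √(2304/35)·(11/144) = +0.619780

+0.619780  (= +√(121/315))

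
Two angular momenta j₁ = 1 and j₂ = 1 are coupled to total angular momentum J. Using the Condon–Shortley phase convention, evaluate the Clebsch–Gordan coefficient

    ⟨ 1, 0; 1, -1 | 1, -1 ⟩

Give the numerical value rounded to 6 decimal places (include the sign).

triangle: 1!×1!×1!/4! = 1/24
(j±m)!: 1!×1!×0!×2!×0!×2! = 4
prefactor² = (2J+1)×Δ×N² = 1/2
  k=0: +1/(0!×1!×1!×0!×0!×1!) = 1
Σ = 1  ⇒  CG² = 1/2×1² = 1/2
CG = +√(1/2) = +0.707107

+0.707107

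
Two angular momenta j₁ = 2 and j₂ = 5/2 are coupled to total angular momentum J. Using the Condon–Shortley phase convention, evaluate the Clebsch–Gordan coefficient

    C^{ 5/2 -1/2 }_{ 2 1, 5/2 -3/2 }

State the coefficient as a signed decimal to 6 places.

√[6·2!2!3!/8! · 3!1!1!4!2!3!] = √(216/35)
  +(−1)^0/∏(0,2,1,1,1,2)! = 1/4  (running 1/4)
  +(−1)^1/∏(1,1,0,0,2,3)! = -1/12  (running 1/6)
⟨..|..⟩ = √(216/35)·(1/6) = +0.414039

+0.414039  (= +√(6/35))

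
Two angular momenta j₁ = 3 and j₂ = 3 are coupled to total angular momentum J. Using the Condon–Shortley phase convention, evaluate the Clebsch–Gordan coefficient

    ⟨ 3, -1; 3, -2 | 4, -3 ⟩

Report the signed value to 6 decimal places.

-0.301511  (= −√(1/11))

√[9·2!4!4!/11! · 2!4!1!5!1!7!] = √(82944/11)
  +(−1)^0/∏(0,2,4,1,0,3)! = 1/288  (running 1/288)
  +(−1)^1/∏(1,1,3,0,1,4)! = -1/144  (running -1/288)
⟨..|..⟩ = √(82944/11)·(-1/288) = -0.301511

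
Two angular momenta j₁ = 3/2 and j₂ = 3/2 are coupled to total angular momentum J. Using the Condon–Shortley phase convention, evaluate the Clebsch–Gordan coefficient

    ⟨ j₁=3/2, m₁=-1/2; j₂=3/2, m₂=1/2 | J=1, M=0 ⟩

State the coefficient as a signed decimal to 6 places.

√[3·2!1!1!/5! · 1!2!2!1!1!1!] = √(1/5)
  +(−1)^1/∏(1,1,1,1,0,0)! = -1  (running -1)
  +(−1)^2/∏(2,0,0,0,1,1)! = 1/2  (running -1/2)
⟨..|..⟩ = √(1/5)·(-1/2) = -0.223607

-0.223607  (= −√(1/20))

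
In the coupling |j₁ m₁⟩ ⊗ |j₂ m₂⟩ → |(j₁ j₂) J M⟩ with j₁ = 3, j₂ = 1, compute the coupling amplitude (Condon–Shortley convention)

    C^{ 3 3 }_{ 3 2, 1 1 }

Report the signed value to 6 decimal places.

-0.500000  (= −√(1/4))

√[7·1!5!1!/8! · 5!1!2!0!6!0!] = √(3600)
  +(−1)^1/∏(1,0,0,1,5,0)! = -1/120  (running -1/120)
⟨..|..⟩ = √(3600)·(-1/120) = -0.500000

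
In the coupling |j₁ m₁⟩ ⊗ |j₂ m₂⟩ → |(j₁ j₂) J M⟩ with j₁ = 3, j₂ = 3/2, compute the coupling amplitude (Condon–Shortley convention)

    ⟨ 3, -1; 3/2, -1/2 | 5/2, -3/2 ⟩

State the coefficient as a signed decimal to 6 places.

√[6·2!4!1!/8! · 2!4!1!2!1!4!] = √(576/35)
  +(−1)^0/∏(0,2,4,1,0,0)! = 1/48  (running 1/48)
  +(−1)^1/∏(1,1,3,0,1,1)! = -1/6  (running -7/48)
⟨..|..⟩ = √(576/35)·(-7/48) = -0.591608

−√(7/20) = -0.591608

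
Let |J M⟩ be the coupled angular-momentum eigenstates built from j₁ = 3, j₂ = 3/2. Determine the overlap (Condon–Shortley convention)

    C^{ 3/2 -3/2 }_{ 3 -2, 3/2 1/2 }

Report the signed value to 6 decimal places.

√[4·3!3!0!/7! · 1!5!2!1!0!3!] = √(288/7)
  +(−1)^2/∏(2,1,3,0,0,0)! = 1/12  (running 1/12)
⟨..|..⟩ = √(288/7)·(1/12) = +0.534522

+0.534522  (= +√(2/7))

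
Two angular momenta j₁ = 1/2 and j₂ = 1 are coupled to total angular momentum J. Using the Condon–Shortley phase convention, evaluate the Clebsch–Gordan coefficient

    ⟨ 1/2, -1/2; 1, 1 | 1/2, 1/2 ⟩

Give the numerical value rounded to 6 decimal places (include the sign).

-0.816497  (= −√(2/3))

j₁+j₂−J=1  J+j₁−j₂=0  J−j₁+j₂=1  j₁+j₂+J+1=3
(j₁±m₁, j₂±m₂, J±M) = (0,1,2,0,1,0)
P² = 2/3
sum k=1..1:
  [1] −1/1 = -1
S = -1
C² = P²·S² = 2/3 ; C = -0.816497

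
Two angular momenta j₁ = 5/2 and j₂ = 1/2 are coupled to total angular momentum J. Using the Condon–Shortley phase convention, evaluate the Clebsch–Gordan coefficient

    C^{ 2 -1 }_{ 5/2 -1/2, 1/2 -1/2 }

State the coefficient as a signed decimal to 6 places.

+√(1/3) = +0.577350

triangle: 1!*4!*0!/6! = 24/720
(j±m)!: 2!*3!*0!*1!*1!*3! = 72
prefactor² = (2J+1)*Δ*N² = 12
  k=0: +1/(0!*1!*3!*0!*1!*0!) = 1/6
Σ = 1/6  ⇒  CG² = 12*1/6² = 1/3
CG = +√(1/3) = +0.577350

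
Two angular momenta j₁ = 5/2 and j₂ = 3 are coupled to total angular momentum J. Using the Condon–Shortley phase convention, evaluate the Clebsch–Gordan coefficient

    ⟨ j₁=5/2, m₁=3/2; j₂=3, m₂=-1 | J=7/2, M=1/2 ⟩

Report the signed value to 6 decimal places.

+√(8/63) = +0.356348

√[8·2!3!4!/10! · 4!1!2!4!4!3!] = √(18432/175)
  +(−1)^0/∏(0,2,1,2,2,2)! = 1/16  (running 1/16)
  +(−1)^1/∏(1,1,0,1,3,3)! = -1/36  (running 5/144)
⟨..|..⟩ = √(18432/175)·(5/144) = +0.356348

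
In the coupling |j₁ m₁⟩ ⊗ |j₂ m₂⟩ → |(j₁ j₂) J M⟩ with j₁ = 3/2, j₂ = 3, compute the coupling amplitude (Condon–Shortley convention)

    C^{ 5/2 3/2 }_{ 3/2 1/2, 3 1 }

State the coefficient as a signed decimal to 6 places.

j₁+j₂−J=2  J+j₁−j₂=1  J−j₁+j₂=4  j₁+j₂+J+1=8
(j₁±m₁, j₂±m₂, J±M) = (2,1,4,2,4,1)
P² = 576/35
sum k=0..1:
  [0] +1/48 = 1/48
  [1] −1/6 = -1/6
S = -7/48
C² = P²·S² = 7/20 ; C = -0.591608

-0.591608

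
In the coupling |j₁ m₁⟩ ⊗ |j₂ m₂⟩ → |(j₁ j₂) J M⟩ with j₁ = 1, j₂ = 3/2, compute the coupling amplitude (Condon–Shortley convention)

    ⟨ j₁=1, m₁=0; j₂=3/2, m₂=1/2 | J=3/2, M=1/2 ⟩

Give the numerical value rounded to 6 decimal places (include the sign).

j₁+j₂−J=1  J+j₁−j₂=1  J−j₁+j₂=2  j₁+j₂+J+1=5
(j₁±m₁, j₂±m₂, J±M) = (1,1,2,1,2,1)
P² = 4/15
sum k=0..1:
  [0] +1/2 = 1/2
  [1] −1/1 = -1
S = -1/2
C² = P²·S² = 1/15 ; C = -0.258199

−√(1/15) = -0.258199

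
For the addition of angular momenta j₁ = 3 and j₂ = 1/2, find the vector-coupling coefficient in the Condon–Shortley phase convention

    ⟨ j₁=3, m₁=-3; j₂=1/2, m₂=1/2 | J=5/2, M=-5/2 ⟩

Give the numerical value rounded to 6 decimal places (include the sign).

triangle: 1!*5!*0!/7! = 120/5040
(j±m)!: 0!*6!*1!*0!*0!*5! = 86400
prefactor² = (2J+1)*Δ*N² = 86400/7
  k=1: −1/(1!*0!*5!*0!*0!*0!) = -1/120
Σ = -1/120  ⇒  CG² = 86400/7*(-1/120)² = 6/7
CG = −√(6/7) = -0.925820

-0.925820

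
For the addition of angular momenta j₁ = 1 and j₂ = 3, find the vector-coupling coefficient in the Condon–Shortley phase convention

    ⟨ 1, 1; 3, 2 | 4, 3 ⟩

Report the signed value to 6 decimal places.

+√(3/4) = +0.866025

j₁+j₂−J=0  J+j₁−j₂=2  J−j₁+j₂=6  j₁+j₂+J+1=9
(j₁±m₁, j₂±m₂, J±M) = (2,0,5,1,7,1)
P² = 43200
sum k=0..0:
  [0] +1/240 = 1/240
S = 1/240
C² = P²·S² = 3/4 ; C = +0.866025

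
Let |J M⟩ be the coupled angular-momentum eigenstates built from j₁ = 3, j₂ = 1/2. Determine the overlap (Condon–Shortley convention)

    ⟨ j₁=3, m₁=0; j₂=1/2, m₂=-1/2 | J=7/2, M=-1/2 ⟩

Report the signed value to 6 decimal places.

√[8·0!6!1!/8! · 3!3!0!1!3!4!] = √(5184/7)
  +(−1)^0/∏(0,0,3,0,3,1)! = 1/36  (running 1/36)
⟨..|..⟩ = √(5184/7)·(1/36) = +0.755929

+√(4/7) ≈ +0.755929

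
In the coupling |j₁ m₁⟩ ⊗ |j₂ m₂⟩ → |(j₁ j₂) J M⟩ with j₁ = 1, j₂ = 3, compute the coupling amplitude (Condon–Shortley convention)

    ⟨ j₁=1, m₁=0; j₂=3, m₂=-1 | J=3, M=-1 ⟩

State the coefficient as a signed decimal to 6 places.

triangle: 1!*1!*5!/8! = 120/40320
(j±m)!: 1!*1!*2!*4!*2!*4! = 2304
prefactor² = (2J+1)*Δ*N² = 48
  k=0: +1/(0!*1!*1!*2!*0!*3!) = 1/12
  k=1: −1/(1!*0!*0!*1!*1!*4!) = -1/24
Σ = 1/24  ⇒  CG² = 48*1/24² = 1/12
CG = +√(1/12) = +0.288675

+0.288675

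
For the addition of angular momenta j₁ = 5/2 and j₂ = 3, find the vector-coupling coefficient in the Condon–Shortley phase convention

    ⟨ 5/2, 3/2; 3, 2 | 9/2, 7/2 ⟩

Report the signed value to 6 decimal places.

-0.100504  (= −√(1/99))

j₁+j₂−J=1  J+j₁−j₂=4  J−j₁+j₂=5  j₁+j₂+J+1=11
(j₁±m₁, j₂±m₂, J±M) = (4,1,5,1,8,1)
P² = 921600/11
sum k=0..1:
  [0] +1/720 = 1/720
  [1] −1/576 = -1/576
S = -1/2880
C² = P²·S² = 1/99 ; C = -0.100504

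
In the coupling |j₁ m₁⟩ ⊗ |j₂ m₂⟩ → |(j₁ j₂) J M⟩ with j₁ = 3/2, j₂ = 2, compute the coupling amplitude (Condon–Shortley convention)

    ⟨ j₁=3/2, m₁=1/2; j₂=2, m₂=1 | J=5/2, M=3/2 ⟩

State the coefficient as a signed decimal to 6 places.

j₁+j₂−J=1  J+j₁−j₂=2  J−j₁+j₂=3  j₁+j₂+J+1=7
(j₁±m₁, j₂±m₂, J±M) = (2,1,3,1,4,1)
P² = 144/35
sum k=0..1:
  [0] +1/6 = 1/6
  [1] −1/4 = -1/4
S = -1/12
C² = P²·S² = 1/35 ; C = -0.169031

−√(1/35) ≈ -0.169031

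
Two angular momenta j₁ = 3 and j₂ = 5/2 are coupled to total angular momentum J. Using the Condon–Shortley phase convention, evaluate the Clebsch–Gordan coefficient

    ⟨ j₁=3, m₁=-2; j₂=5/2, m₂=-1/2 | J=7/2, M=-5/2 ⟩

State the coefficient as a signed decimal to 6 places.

triangle: 2!×4!×3!/10! = 288/3628800
(j±m)!: 1!×5!×2!×3!×1!×6! = 1036800
prefactor² = (2J+1)×Δ×N² = 4608/7
  k=1: −1/(1!×1!×4!×1!×0!×2!) = -1/48
  k=2: +1/(2!×0!×3!×0!×1!×3!) = 1/72
Σ = -1/144  ⇒  CG² = 4608/7×(-1/144)² = 2/63
CG = −√(2/63) = -0.178174

-0.178174  (= −√(2/63))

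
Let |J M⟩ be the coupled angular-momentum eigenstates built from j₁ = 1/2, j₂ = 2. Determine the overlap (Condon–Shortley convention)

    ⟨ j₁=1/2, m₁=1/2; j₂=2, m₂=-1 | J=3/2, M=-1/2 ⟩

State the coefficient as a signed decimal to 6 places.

+0.774597

√[4·1!0!3!/5! · 1!0!1!3!1!2!] = √(12/5)
  +(−1)^0/∏(0,1,0,1,0,2)! = 1/2  (running 1/2)
⟨..|..⟩ = √(12/5)·(1/2) = +0.774597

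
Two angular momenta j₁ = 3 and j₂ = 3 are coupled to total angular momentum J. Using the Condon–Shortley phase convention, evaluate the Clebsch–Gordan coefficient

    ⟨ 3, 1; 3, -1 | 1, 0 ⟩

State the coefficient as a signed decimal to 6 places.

√[3·5!1!1!/8! · 4!2!2!4!1!1!] = √(144/7)
  +(−1)^1/∏(1,4,1,1,0,0)! = -1/24  (running -1/24)
  +(−1)^2/∏(2,3,0,0,1,1)! = 1/12  (running 1/24)
⟨..|..⟩ = √(144/7)·(1/24) = +0.188982

+0.188982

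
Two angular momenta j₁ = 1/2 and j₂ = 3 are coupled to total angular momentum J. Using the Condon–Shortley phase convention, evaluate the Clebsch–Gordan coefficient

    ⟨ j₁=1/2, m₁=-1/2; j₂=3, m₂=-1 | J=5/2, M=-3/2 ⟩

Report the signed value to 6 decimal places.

-0.534522  (= −√(2/7))

j₁+j₂−J=1  J+j₁−j₂=0  J−j₁+j₂=5  j₁+j₂+J+1=7
(j₁±m₁, j₂±m₂, J±M) = (0,1,2,4,1,4)
P² = 1152/7
sum k=1..1:
  [1] −1/24 = -1/24
S = -1/24
C² = P²·S² = 2/7 ; C = -0.534522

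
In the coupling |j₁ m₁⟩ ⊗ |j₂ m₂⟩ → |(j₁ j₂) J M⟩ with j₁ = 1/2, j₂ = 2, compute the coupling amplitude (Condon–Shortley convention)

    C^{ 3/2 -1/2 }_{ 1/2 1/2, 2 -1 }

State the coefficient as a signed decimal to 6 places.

+√(3/5) ≈ +0.774597

√[4·1!0!3!/5! · 1!0!1!3!1!2!] = √(12/5)
  +(−1)^0/∏(0,1,0,1,0,2)! = 1/2  (running 1/2)
⟨..|..⟩ = √(12/5)·(1/2) = +0.774597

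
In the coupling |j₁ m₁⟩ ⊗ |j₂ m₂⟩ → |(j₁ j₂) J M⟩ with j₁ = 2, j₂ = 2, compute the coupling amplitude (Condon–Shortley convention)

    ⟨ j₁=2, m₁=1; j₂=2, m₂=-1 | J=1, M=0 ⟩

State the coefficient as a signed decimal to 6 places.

-0.316228

j₁+j₂−J=3  J+j₁−j₂=1  J−j₁+j₂=1  j₁+j₂+J+1=6
(j₁±m₁, j₂±m₂, J±M) = (3,1,1,3,1,1)
P² = 9/10
sum k=0..1:
  [0] +1/6 = 1/6
  [1] −1/2 = -1/2
S = -1/3
C² = P²·S² = 1/10 ; C = -0.316228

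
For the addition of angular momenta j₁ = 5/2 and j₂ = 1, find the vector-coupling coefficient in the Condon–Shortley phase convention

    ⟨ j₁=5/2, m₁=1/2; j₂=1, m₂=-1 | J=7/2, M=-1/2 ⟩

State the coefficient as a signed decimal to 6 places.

j₁+j₂−J=0  J+j₁−j₂=5  J−j₁+j₂=2  j₁+j₂+J+1=8
(j₁±m₁, j₂±m₂, J±M) = (3,2,0,2,3,4)
P² = 1152/7
sum k=0..0:
  [0] +1/24 = 1/24
S = 1/24
C² = P²·S² = 2/7 ; C = +0.534522

+√(2/7) ≈ +0.534522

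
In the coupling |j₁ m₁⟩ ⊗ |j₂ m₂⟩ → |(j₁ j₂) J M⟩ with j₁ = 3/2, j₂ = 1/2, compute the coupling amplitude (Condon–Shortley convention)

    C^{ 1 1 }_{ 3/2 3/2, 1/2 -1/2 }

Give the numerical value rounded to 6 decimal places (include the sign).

j₁+j₂−J=1  J+j₁−j₂=2  J−j₁+j₂=0  j₁+j₂+J+1=4
(j₁±m₁, j₂±m₂, J±M) = (3,0,0,1,2,0)
P² = 3
sum k=0..0:
  [0] +1/2 = 1/2
S = 1/2
C² = P²·S² = 3/4 ; C = +0.866025

+√(3/4) ≈ +0.866025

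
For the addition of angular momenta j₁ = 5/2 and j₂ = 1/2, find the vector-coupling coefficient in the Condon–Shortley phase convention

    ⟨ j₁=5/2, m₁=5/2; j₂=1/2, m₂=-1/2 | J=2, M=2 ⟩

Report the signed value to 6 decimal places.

j₁+j₂−J=1  J+j₁−j₂=4  J−j₁+j₂=0  j₁+j₂+J+1=6
(j₁±m₁, j₂±m₂, J±M) = (5,0,0,1,4,0)
P² = 480
sum k=0..0:
  [0] +1/24 = 1/24
S = 1/24
C² = P²·S² = 5/6 ; C = +0.912871

+0.912871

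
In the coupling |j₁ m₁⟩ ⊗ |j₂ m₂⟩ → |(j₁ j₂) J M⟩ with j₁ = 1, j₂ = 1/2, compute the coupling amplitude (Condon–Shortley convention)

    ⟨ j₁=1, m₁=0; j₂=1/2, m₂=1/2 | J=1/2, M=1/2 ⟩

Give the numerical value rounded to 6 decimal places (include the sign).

−√(1/3) ≈ -0.577350

j₁+j₂−J=1  J+j₁−j₂=1  J−j₁+j₂=0  j₁+j₂+J+1=3
(j₁±m₁, j₂±m₂, J±M) = (1,1,1,0,1,0)
P² = 1/3
sum k=1..1:
  [1] −1/1 = -1
S = -1
C² = P²·S² = 1/3 ; C = -0.577350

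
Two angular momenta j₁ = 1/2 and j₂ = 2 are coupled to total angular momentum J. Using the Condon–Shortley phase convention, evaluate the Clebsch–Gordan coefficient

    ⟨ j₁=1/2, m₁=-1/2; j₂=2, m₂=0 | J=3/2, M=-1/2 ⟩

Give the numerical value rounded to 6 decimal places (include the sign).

−√(2/5) = -0.632456

triangle: 1!*0!*3!/5! = 6/120
(j±m)!: 0!*1!*2!*2!*1!*2! = 8
prefactor² = (2J+1)*Δ*N² = 8/5
  k=1: −1/(1!*0!*0!*1!*0!*2!) = -1/2
Σ = -1/2  ⇒  CG² = 8/5*(-1/2)² = 2/5
CG = −√(2/5) = -0.632456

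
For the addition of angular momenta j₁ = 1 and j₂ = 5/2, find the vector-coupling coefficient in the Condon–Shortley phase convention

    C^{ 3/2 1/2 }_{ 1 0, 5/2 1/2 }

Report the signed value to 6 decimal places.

−√(2/5) = -0.632456

j₁+j₂−J=2  J+j₁−j₂=0  J−j₁+j₂=3  j₁+j₂+J+1=6
(j₁±m₁, j₂±m₂, J±M) = (1,1,3,2,2,1)
P² = 8/5
sum k=1..1:
  [1] −1/2 = -1/2
S = -1/2
C² = P²·S² = 2/5 ; C = -0.632456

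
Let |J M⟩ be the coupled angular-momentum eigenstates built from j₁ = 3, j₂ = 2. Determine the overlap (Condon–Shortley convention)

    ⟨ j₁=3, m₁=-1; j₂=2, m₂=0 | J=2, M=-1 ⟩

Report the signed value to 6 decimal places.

+√(1/7) = +0.377964

triangle: 3!*3!*1!/8! = 36/40320
(j±m)!: 2!*4!*2!*2!*1!*3! = 1152
prefactor² = (2J+1)*Δ*N² = 36/7
  k=1: −1/(1!*2!*3!*1!*0!*0!) = -1/12
  k=2: +1/(2!*1!*2!*0!*1!*1!) = 1/4
Σ = 1/6  ⇒  CG² = 36/7*1/6² = 1/7
CG = +√(1/7) = +0.377964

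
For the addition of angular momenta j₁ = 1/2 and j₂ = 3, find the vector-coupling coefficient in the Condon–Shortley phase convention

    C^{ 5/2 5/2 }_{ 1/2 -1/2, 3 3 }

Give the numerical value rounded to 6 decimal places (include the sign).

√[6·1!0!5!/7! · 0!1!6!0!5!0!] = √(86400/7)
  +(−1)^1/∏(1,0,0,5,0,0)! = -1/120  (running -1/120)
⟨..|..⟩ = √(86400/7)·(-1/120) = -0.925820

-0.925820  (= −√(6/7))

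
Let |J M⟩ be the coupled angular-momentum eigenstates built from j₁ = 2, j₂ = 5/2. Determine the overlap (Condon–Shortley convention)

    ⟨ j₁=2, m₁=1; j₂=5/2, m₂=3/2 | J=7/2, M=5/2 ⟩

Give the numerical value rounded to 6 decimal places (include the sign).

-0.125988

√[8·1!3!4!/9! · 3!1!4!1!6!1!] = √(2304/7)
  +(−1)^0/∏(0,1,1,4,2,0)! = 1/48  (running 1/48)
  +(−1)^1/∏(1,0,0,3,3,1)! = -1/36  (running -1/144)
⟨..|..⟩ = √(2304/7)·(-1/144) = -0.125988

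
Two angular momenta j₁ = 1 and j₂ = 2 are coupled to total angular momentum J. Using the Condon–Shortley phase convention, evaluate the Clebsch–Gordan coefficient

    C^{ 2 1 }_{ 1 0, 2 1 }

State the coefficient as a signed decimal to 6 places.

√[5·1!1!3!/6! · 1!1!3!1!3!1!] = √(3/2)
  +(−1)^0/∏(0,1,1,3,0,0)! = 1/6  (running 1/6)
  +(−1)^1/∏(1,0,0,2,1,1)! = -1/2  (running -1/3)
⟨..|..⟩ = √(3/2)·(-1/3) = -0.408248

-0.408248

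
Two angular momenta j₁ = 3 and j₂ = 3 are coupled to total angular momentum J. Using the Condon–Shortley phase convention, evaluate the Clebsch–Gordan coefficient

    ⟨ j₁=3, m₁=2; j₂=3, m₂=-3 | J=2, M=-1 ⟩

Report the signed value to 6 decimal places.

j₁+j₂−J=4  J+j₁−j₂=2  J−j₁+j₂=2  j₁+j₂+J+1=9
(j₁±m₁, j₂±m₂, J±M) = (5,1,0,6,1,3)
P² = 4800/7
sum k=0..0:
  [0] +1/48 = 1/48
S = 1/48
C² = P²·S² = 25/84 ; C = +0.545545

+0.545545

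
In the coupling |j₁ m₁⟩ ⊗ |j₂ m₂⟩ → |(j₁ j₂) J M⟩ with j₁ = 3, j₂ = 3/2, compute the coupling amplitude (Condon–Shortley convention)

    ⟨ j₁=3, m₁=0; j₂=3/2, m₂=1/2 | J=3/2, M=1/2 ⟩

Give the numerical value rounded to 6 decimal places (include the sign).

√[4·3!3!0!/7! · 3!3!2!1!2!1!] = √(144/35)
  +(−1)^2/∏(2,1,1,0,2,0)! = 1/4  (running 1/4)
⟨..|..⟩ = √(144/35)·(1/4) = +0.507093

+√(9/35) = +0.507093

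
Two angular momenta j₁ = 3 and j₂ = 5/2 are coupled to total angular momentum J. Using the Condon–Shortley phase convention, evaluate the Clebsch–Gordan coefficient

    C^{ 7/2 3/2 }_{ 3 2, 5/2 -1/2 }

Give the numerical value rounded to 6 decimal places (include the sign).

√[8·2!4!3!/10! · 5!1!2!3!5!2!] = √(1536/7)
  +(−1)^0/∏(0,2,1,2,3,1)! = 1/24  (running 1/24)
  +(−1)^1/∏(1,1,0,1,4,2)! = -1/48  (running 1/48)
⟨..|..⟩ = √(1536/7)·(1/48) = +0.308607

+0.308607  (= +√(2/21))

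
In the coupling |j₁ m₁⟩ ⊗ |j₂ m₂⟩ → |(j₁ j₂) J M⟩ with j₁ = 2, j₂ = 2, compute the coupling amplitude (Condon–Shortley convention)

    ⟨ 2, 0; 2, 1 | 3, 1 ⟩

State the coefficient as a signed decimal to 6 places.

j₁+j₂−J=1  J+j₁−j₂=3  J−j₁+j₂=3  j₁+j₂+J+1=8
(j₁±m₁, j₂±m₂, J±M) = (2,2,3,1,4,2)
P² = 36/5
sum k=0..1:
  [0] +1/12 = 1/12
  [1] −1/4 = -1/4
S = -1/6
C² = P²·S² = 1/5 ; C = -0.447214

−√(1/5) = -0.447214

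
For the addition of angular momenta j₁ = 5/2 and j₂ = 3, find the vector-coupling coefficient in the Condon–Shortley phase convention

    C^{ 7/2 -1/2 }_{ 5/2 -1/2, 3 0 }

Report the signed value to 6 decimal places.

triangle: 2!·3!·4!/10! = 288/3628800
(j±m)!: 2!·3!·3!·3!·3!·4! = 62208
prefactor² = (2J+1)·Δ·N² = 6912/175
  k=0: +1/(0!·2!·3!·3!·0!·1!) = 1/72
  k=1: −1/(1!·1!·2!·2!·1!·2!) = -1/8
  k=2: +1/(2!·0!·1!·1!·2!·3!) = 1/24
Σ = -5/72  ⇒  CG² = 6912/175·(-5/72)² = 4/21
CG = −√(4/21) = -0.436436

−√(4/21) = -0.436436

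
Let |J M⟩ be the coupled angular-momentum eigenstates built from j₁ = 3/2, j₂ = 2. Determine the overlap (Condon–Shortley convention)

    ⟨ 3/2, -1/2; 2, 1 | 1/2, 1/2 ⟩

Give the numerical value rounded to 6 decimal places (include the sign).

+0.547723

triangle: 3!*0!*1!/5! = 6/120
(j±m)!: 1!*2!*3!*1!*1!*0! = 12
prefactor² = (2J+1)*Δ*N² = 6/5
  k=2: +1/(2!*1!*0!*1!*0!*0!) = 1/2
Σ = 1/2  ⇒  CG² = 6/5*1/2² = 3/10
CG = +√(3/10) = +0.547723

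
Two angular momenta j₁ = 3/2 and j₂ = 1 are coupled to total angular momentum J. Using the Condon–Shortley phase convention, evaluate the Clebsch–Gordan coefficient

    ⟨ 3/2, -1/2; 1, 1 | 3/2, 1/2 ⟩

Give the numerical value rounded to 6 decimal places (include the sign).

−√(8/15) = -0.730297

√[4·1!2!1!/5! · 1!2!2!0!2!1!] = √(8/15)
  +(−1)^1/∏(1,0,1,1,1,0)! = -1  (running -1)
⟨..|..⟩ = √(8/15)·(-1) = -0.730297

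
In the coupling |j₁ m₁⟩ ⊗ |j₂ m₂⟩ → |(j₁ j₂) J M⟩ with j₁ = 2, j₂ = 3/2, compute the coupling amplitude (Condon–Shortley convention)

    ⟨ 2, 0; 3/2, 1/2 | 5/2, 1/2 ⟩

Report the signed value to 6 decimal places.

j₁+j₂−J=1  J+j₁−j₂=3  J−j₁+j₂=2  j₁+j₂+J+1=7
(j₁±m₁, j₂±m₂, J±M) = (2,2,2,1,3,2)
P² = 48/35
sum k=0..1:
  [0] +1/4 = 1/4
  [1] −1/2 = -1/2
S = -1/4
C² = P²·S² = 3/35 ; C = -0.292770

-0.292770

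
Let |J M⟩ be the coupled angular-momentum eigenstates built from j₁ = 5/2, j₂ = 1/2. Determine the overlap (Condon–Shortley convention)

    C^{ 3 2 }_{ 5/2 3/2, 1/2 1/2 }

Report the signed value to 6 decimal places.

j₁+j₂−J=0  J+j₁−j₂=5  J−j₁+j₂=1  j₁+j₂+J+1=7
(j₁±m₁, j₂±m₂, J±M) = (4,1,1,0,5,1)
P² = 480
sum k=0..0:
  [0] +1/24 = 1/24
S = 1/24
C² = P²·S² = 5/6 ; C = +0.912871

+√(5/6) ≈ +0.912871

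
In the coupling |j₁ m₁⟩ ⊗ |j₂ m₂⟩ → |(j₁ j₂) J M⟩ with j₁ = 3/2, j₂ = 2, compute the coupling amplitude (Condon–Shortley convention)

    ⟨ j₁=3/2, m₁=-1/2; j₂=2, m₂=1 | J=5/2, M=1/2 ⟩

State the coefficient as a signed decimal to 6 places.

−√(5/14) = -0.597614

√[6·1!2!3!/7! · 1!2!3!1!3!2!] = √(72/35)
  +(−1)^0/∏(0,1,2,3,0,0)! = 1/12  (running 1/12)
  +(−1)^1/∏(1,0,1,2,1,1)! = -1/2  (running -5/12)
⟨..|..⟩ = √(72/35)·(-5/12) = -0.597614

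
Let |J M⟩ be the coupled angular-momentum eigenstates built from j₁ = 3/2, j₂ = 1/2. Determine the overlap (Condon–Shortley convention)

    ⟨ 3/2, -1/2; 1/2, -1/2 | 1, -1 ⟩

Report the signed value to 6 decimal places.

+√(1/4) ≈ +0.500000

j₁+j₂−J=1  J+j₁−j₂=2  J−j₁+j₂=0  j₁+j₂+J+1=4
(j₁±m₁, j₂±m₂, J±M) = (1,2,0,1,0,2)
P² = 1
sum k=0..0:
  [0] +1/2 = 1/2
S = 1/2
C² = P²·S² = 1/4 ; C = +0.500000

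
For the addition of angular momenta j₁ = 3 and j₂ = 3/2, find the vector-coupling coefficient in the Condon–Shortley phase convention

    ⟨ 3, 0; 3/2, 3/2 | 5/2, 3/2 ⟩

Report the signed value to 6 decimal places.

+0.507093  (= +√(9/35))

√[6·2!4!1!/8! · 3!3!3!0!4!1!] = √(1296/35)
  +(−1)^2/∏(2,0,1,1,3,0)! = 1/12  (running 1/12)
⟨..|..⟩ = √(1296/35)·(1/12) = +0.507093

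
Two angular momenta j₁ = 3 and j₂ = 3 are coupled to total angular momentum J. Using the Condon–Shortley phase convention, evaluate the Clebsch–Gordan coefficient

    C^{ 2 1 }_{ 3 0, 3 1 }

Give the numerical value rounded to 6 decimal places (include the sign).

+√(1/42) = +0.154303

j₁+j₂−J=4  J+j₁−j₂=2  J−j₁+j₂=2  j₁+j₂+J+1=9
(j₁±m₁, j₂±m₂, J±M) = (3,3,4,2,3,1)
P² = 96/7
sum k=2..3:
  [2] +1/8 = 1/8
  [3] −1/12 = -1/12
S = 1/24
C² = P²·S² = 1/42 ; C = +0.154303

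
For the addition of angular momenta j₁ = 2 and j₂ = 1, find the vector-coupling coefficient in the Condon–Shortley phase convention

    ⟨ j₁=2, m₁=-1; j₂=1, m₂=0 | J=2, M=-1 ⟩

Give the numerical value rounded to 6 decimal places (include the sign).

-0.408248

√[5·1!3!1!/6! · 1!3!1!1!1!3!] = √(3/2)
  +(−1)^0/∏(0,1,3,1,0,0)! = 1/6  (running 1/6)
  +(−1)^1/∏(1,0,2,0,1,1)! = -1/2  (running -1/3)
⟨..|..⟩ = √(3/2)·(-1/3) = -0.408248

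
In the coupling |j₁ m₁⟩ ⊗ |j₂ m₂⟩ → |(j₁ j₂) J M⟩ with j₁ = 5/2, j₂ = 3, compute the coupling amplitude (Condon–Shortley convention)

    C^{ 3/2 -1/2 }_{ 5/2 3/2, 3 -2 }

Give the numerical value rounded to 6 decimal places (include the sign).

-0.218218

√[4·4!1!2!/8! · 4!1!1!5!1!2!] = √(192/7)
  +(−1)^0/∏(0,4,1,1,0,1)! = 1/24  (running 1/24)
  +(−1)^1/∏(1,3,0,0,1,2)! = -1/12  (running -1/24)
⟨..|..⟩ = √(192/7)·(-1/24) = -0.218218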